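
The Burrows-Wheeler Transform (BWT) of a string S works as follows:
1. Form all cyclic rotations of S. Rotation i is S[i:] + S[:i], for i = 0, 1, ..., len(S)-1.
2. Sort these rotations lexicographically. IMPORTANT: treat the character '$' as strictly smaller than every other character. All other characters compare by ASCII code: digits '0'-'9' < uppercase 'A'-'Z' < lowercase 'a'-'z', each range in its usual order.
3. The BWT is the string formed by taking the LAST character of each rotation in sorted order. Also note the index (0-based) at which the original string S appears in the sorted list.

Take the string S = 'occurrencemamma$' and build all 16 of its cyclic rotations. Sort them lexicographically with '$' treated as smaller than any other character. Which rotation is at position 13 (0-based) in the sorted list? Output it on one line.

All 16 rotations (rotation i = S[i:]+S[:i]):
  rot[0] = occurrencemamma$
  rot[1] = ccurrencemamma$o
  rot[2] = currencemamma$oc
  rot[3] = urrencemamma$occ
  rot[4] = rrencemamma$occu
  rot[5] = rencemamma$occur
  rot[6] = encemamma$occurr
  rot[7] = ncemamma$occurre
  rot[8] = cemamma$occurren
  rot[9] = emamma$occurrenc
  rot[10] = mamma$occurrence
  rot[11] = amma$occurrencem
  rot[12] = mma$occurrencema
  rot[13] = ma$occurrencemam
  rot[14] = a$occurrencemamm
  rot[15] = $occurrencemamma
Sorted (with $ < everything):
  sorted[0] = $occurrencemamma
  sorted[1] = a$occurrencemamm
  sorted[2] = amma$occurrencem
  sorted[3] = ccurrencemamma$o
  sorted[4] = cemamma$occurren
  sorted[5] = currencemamma$oc
  sorted[6] = emamma$occurrenc
  sorted[7] = encemamma$occurr
  sorted[8] = ma$occurrencemam
  sorted[9] = mamma$occurrence
  sorted[10] = mma$occurrencema
  sorted[11] = ncemamma$occurre
  sorted[12] = occurrencemamma$
  sorted[13] = rencemamma$occur
  sorted[14] = rrencemamma$occu
  sorted[15] = urrencemamma$occ
sorted[13] = rencemamma$occur

Answer: rencemamma$occur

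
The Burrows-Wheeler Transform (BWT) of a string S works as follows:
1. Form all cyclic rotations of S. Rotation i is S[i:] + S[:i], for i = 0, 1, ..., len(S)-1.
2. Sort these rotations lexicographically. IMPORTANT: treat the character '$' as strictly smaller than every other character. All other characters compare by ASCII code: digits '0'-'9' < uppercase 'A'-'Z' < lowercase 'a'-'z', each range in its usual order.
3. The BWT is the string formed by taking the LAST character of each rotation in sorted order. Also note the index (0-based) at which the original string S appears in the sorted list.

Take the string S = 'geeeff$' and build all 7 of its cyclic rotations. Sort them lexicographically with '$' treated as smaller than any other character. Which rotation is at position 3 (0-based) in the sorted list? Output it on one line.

All 7 rotations (rotation i = S[i:]+S[:i]):
  rot[0] = geeeff$
  rot[1] = eeeff$g
  rot[2] = eeff$ge
  rot[3] = eff$gee
  rot[4] = ff$geee
  rot[5] = f$geeef
  rot[6] = $geeeff
Sorted (with $ < everything):
  sorted[0] = $geeeff
  sorted[1] = eeeff$g
  sorted[2] = eeff$ge
  sorted[3] = eff$gee
  sorted[4] = f$geeef
  sorted[5] = ff$geee
  sorted[6] = geeeff$
sorted[3] = eff$gee

Answer: eff$gee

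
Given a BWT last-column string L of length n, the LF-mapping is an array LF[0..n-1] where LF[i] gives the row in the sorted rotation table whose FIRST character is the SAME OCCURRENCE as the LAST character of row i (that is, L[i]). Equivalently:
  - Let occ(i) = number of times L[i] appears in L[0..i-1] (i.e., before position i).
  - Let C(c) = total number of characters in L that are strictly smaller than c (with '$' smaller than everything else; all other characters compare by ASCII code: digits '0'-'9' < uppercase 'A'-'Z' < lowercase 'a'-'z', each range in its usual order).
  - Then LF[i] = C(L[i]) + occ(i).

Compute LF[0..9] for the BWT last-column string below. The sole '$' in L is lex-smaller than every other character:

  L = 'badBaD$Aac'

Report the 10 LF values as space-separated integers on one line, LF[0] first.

Char counts: '$':1, 'A':1, 'B':1, 'D':1, 'a':3, 'b':1, 'c':1, 'd':1
C (first-col start): C('$')=0, C('A')=1, C('B')=2, C('D')=3, C('a')=4, C('b')=7, C('c')=8, C('d')=9
L[0]='b': occ=0, LF[0]=C('b')+0=7+0=7
L[1]='a': occ=0, LF[1]=C('a')+0=4+0=4
L[2]='d': occ=0, LF[2]=C('d')+0=9+0=9
L[3]='B': occ=0, LF[3]=C('B')+0=2+0=2
L[4]='a': occ=1, LF[4]=C('a')+1=4+1=5
L[5]='D': occ=0, LF[5]=C('D')+0=3+0=3
L[6]='$': occ=0, LF[6]=C('$')+0=0+0=0
L[7]='A': occ=0, LF[7]=C('A')+0=1+0=1
L[8]='a': occ=2, LF[8]=C('a')+2=4+2=6
L[9]='c': occ=0, LF[9]=C('c')+0=8+0=8

Answer: 7 4 9 2 5 3 0 1 6 8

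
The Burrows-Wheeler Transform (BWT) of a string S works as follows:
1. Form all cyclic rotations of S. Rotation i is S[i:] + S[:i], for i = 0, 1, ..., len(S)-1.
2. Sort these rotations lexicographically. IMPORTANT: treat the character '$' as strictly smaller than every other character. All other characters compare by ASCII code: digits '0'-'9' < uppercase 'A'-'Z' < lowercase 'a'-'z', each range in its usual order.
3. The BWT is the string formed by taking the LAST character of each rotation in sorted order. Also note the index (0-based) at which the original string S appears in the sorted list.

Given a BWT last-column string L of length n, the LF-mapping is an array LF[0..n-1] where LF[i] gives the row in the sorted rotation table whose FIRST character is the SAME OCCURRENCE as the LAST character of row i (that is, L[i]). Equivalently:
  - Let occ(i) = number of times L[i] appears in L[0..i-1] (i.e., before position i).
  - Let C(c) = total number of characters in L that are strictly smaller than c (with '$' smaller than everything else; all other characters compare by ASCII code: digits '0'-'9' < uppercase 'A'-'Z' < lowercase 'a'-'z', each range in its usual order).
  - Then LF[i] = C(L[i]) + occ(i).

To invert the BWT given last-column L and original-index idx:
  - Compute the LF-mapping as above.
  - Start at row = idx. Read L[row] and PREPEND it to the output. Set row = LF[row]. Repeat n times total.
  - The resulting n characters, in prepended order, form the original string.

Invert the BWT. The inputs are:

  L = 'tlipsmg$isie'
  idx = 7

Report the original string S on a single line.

Answer: missipiglet$

Derivation:
LF mapping: 11 6 3 8 9 7 2 0 4 10 5 1
Walk LF starting at row 7, prepending L[row]:
  step 1: row=7, L[7]='$', prepend. Next row=LF[7]=0
  step 2: row=0, L[0]='t', prepend. Next row=LF[0]=11
  step 3: row=11, L[11]='e', prepend. Next row=LF[11]=1
  step 4: row=1, L[1]='l', prepend. Next row=LF[1]=6
  step 5: row=6, L[6]='g', prepend. Next row=LF[6]=2
  step 6: row=2, L[2]='i', prepend. Next row=LF[2]=3
  step 7: row=3, L[3]='p', prepend. Next row=LF[3]=8
  step 8: row=8, L[8]='i', prepend. Next row=LF[8]=4
  step 9: row=4, L[4]='s', prepend. Next row=LF[4]=9
  step 10: row=9, L[9]='s', prepend. Next row=LF[9]=10
  step 11: row=10, L[10]='i', prepend. Next row=LF[10]=5
  step 12: row=5, L[5]='m', prepend. Next row=LF[5]=7
Reversed output: missipiglet$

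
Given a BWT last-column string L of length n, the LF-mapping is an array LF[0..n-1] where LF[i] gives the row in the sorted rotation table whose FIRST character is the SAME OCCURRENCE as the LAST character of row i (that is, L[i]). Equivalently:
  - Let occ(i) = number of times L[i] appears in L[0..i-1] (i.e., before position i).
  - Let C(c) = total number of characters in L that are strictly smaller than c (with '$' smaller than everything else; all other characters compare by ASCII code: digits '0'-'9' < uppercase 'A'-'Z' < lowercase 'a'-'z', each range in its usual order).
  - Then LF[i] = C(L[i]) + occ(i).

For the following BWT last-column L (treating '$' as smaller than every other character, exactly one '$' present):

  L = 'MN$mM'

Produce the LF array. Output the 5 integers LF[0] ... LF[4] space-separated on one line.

Char counts: '$':1, 'M':2, 'N':1, 'm':1
C (first-col start): C('$')=0, C('M')=1, C('N')=3, C('m')=4
L[0]='M': occ=0, LF[0]=C('M')+0=1+0=1
L[1]='N': occ=0, LF[1]=C('N')+0=3+0=3
L[2]='$': occ=0, LF[2]=C('$')+0=0+0=0
L[3]='m': occ=0, LF[3]=C('m')+0=4+0=4
L[4]='M': occ=1, LF[4]=C('M')+1=1+1=2

Answer: 1 3 0 4 2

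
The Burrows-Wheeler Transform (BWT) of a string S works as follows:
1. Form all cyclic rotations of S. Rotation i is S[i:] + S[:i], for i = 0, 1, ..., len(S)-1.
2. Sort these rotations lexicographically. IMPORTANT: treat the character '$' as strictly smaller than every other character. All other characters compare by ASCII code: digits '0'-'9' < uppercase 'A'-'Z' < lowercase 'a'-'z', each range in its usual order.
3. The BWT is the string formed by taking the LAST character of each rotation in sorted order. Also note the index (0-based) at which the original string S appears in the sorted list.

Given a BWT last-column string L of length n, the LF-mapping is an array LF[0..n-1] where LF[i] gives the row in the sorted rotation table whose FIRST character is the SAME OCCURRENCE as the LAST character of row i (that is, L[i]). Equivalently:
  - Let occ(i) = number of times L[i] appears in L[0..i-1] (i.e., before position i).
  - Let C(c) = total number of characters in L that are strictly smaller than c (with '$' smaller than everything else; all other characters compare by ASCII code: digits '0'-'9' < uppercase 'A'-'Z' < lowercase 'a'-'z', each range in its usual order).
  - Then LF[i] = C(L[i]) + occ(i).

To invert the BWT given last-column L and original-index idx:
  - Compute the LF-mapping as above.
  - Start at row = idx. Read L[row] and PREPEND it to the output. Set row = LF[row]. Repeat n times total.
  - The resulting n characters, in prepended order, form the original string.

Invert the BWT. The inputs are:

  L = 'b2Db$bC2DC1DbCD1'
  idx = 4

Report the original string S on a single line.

LF mapping: 12 3 8 13 0 14 5 4 9 6 1 10 15 7 11 2
Walk LF starting at row 4, prepending L[row]:
  step 1: row=4, L[4]='$', prepend. Next row=LF[4]=0
  step 2: row=0, L[0]='b', prepend. Next row=LF[0]=12
  step 3: row=12, L[12]='b', prepend. Next row=LF[12]=15
  step 4: row=15, L[15]='1', prepend. Next row=LF[15]=2
  step 5: row=2, L[2]='D', prepend. Next row=LF[2]=8
  step 6: row=8, L[8]='D', prepend. Next row=LF[8]=9
  step 7: row=9, L[9]='C', prepend. Next row=LF[9]=6
  step 8: row=6, L[6]='C', prepend. Next row=LF[6]=5
  step 9: row=5, L[5]='b', prepend. Next row=LF[5]=14
  step 10: row=14, L[14]='D', prepend. Next row=LF[14]=11
  step 11: row=11, L[11]='D', prepend. Next row=LF[11]=10
  step 12: row=10, L[10]='1', prepend. Next row=LF[10]=1
  step 13: row=1, L[1]='2', prepend. Next row=LF[1]=3
  step 14: row=3, L[3]='b', prepend. Next row=LF[3]=13
  step 15: row=13, L[13]='C', prepend. Next row=LF[13]=7
  step 16: row=7, L[7]='2', prepend. Next row=LF[7]=4
Reversed output: 2Cb21DDbCCDD1bb$

Answer: 2Cb21DDbCCDD1bb$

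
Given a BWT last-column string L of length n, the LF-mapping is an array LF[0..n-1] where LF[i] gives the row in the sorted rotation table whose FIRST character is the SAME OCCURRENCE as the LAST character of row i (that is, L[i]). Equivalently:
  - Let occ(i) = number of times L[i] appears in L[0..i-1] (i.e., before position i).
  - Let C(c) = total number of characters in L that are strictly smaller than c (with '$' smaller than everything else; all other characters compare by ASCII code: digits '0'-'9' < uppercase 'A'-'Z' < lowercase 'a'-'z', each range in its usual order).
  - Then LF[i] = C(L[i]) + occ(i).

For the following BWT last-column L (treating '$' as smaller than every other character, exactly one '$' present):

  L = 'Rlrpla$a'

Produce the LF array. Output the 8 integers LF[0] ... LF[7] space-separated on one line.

Char counts: '$':1, 'R':1, 'a':2, 'l':2, 'p':1, 'r':1
C (first-col start): C('$')=0, C('R')=1, C('a')=2, C('l')=4, C('p')=6, C('r')=7
L[0]='R': occ=0, LF[0]=C('R')+0=1+0=1
L[1]='l': occ=0, LF[1]=C('l')+0=4+0=4
L[2]='r': occ=0, LF[2]=C('r')+0=7+0=7
L[3]='p': occ=0, LF[3]=C('p')+0=6+0=6
L[4]='l': occ=1, LF[4]=C('l')+1=4+1=5
L[5]='a': occ=0, LF[5]=C('a')+0=2+0=2
L[6]='$': occ=0, LF[6]=C('$')+0=0+0=0
L[7]='a': occ=1, LF[7]=C('a')+1=2+1=3

Answer: 1 4 7 6 5 2 0 3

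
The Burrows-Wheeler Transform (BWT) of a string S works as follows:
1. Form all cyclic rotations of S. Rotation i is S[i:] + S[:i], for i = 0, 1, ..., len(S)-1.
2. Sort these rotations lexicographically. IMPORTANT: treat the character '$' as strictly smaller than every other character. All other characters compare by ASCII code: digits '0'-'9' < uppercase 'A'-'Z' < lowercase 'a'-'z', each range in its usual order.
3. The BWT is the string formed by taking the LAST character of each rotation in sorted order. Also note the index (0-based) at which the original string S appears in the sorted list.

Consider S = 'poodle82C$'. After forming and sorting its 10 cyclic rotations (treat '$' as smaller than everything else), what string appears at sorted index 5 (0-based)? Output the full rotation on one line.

All 10 rotations (rotation i = S[i:]+S[:i]):
  rot[0] = poodle82C$
  rot[1] = oodle82C$p
  rot[2] = odle82C$po
  rot[3] = dle82C$poo
  rot[4] = le82C$pood
  rot[5] = e82C$poodl
  rot[6] = 82C$poodle
  rot[7] = 2C$poodle8
  rot[8] = C$poodle82
  rot[9] = $poodle82C
Sorted (with $ < everything):
  sorted[0] = $poodle82C
  sorted[1] = 2C$poodle8
  sorted[2] = 82C$poodle
  sorted[3] = C$poodle82
  sorted[4] = dle82C$poo
  sorted[5] = e82C$poodl
  sorted[6] = le82C$pood
  sorted[7] = odle82C$po
  sorted[8] = oodle82C$p
  sorted[9] = poodle82C$
sorted[5] = e82C$poodl

Answer: e82C$poodl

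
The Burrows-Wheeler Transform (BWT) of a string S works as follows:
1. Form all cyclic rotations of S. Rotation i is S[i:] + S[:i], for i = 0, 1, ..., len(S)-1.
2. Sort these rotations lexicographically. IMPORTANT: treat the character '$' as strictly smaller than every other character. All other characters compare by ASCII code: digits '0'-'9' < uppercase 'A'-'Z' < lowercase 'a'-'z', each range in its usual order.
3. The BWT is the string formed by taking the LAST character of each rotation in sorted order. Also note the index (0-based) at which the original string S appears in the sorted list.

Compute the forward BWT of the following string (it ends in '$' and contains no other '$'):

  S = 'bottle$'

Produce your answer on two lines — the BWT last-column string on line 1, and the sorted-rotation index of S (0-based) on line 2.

Answer: e$ltbto
1

Derivation:
All 7 rotations (rotation i = S[i:]+S[:i]):
  rot[0] = bottle$
  rot[1] = ottle$b
  rot[2] = ttle$bo
  rot[3] = tle$bot
  rot[4] = le$bott
  rot[5] = e$bottl
  rot[6] = $bottle
Sorted (with $ < everything):
  sorted[0] = $bottle  (last char: 'e')
  sorted[1] = bottle$  (last char: '$')
  sorted[2] = e$bottl  (last char: 'l')
  sorted[3] = le$bott  (last char: 't')
  sorted[4] = ottle$b  (last char: 'b')
  sorted[5] = tle$bot  (last char: 't')
  sorted[6] = ttle$bo  (last char: 'o')
Last column: e$ltbto
Original string S is at sorted index 1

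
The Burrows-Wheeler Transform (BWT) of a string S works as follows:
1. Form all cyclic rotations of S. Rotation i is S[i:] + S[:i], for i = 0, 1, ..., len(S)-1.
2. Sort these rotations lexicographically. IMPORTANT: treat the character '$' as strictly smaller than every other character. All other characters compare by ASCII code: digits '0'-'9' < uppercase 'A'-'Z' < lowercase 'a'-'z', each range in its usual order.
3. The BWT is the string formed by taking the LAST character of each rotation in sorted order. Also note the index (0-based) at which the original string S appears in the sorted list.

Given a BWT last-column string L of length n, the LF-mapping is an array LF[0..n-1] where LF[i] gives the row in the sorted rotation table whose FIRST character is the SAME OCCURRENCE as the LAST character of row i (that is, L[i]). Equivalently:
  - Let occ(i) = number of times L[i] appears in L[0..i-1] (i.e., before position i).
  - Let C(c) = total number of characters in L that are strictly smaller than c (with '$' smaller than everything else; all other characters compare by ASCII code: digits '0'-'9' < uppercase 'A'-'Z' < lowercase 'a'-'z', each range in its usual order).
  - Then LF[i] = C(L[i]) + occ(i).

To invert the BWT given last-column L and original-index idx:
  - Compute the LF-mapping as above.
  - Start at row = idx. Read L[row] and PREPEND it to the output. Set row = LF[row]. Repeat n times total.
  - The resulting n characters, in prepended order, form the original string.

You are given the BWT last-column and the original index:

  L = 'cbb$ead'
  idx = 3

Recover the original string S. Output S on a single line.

LF mapping: 4 2 3 0 6 1 5
Walk LF starting at row 3, prepending L[row]:
  step 1: row=3, L[3]='$', prepend. Next row=LF[3]=0
  step 2: row=0, L[0]='c', prepend. Next row=LF[0]=4
  step 3: row=4, L[4]='e', prepend. Next row=LF[4]=6
  step 4: row=6, L[6]='d', prepend. Next row=LF[6]=5
  step 5: row=5, L[5]='a', prepend. Next row=LF[5]=1
  step 6: row=1, L[1]='b', prepend. Next row=LF[1]=2
  step 7: row=2, L[2]='b', prepend. Next row=LF[2]=3
Reversed output: bbadec$

Answer: bbadec$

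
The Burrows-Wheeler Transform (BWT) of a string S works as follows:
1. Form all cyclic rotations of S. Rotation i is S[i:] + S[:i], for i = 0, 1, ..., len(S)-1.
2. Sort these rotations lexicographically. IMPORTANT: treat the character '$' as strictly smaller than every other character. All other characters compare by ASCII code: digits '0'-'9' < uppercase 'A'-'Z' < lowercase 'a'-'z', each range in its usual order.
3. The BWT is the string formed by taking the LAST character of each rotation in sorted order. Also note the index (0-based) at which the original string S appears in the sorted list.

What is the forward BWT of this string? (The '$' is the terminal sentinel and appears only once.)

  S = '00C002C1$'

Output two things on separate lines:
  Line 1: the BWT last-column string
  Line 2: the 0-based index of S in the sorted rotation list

Answer: 1C$00C002
2

Derivation:
All 9 rotations (rotation i = S[i:]+S[:i]):
  rot[0] = 00C002C1$
  rot[1] = 0C002C1$0
  rot[2] = C002C1$00
  rot[3] = 002C1$00C
  rot[4] = 02C1$00C0
  rot[5] = 2C1$00C00
  rot[6] = C1$00C002
  rot[7] = 1$00C002C
  rot[8] = $00C002C1
Sorted (with $ < everything):
  sorted[0] = $00C002C1  (last char: '1')
  sorted[1] = 002C1$00C  (last char: 'C')
  sorted[2] = 00C002C1$  (last char: '$')
  sorted[3] = 02C1$00C0  (last char: '0')
  sorted[4] = 0C002C1$0  (last char: '0')
  sorted[5] = 1$00C002C  (last char: 'C')
  sorted[6] = 2C1$00C00  (last char: '0')
  sorted[7] = C002C1$00  (last char: '0')
  sorted[8] = C1$00C002  (last char: '2')
Last column: 1C$00C002
Original string S is at sorted index 2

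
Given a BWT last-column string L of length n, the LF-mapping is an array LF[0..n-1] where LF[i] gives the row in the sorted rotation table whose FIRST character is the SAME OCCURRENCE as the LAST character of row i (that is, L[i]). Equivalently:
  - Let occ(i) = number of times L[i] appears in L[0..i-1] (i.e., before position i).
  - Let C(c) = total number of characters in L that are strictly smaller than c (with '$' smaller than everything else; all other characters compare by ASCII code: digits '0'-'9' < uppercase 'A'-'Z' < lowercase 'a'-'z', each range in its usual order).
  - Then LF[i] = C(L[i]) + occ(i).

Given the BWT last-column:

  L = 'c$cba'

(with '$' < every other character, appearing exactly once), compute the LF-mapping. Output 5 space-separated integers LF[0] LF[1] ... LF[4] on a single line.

Char counts: '$':1, 'a':1, 'b':1, 'c':2
C (first-col start): C('$')=0, C('a')=1, C('b')=2, C('c')=3
L[0]='c': occ=0, LF[0]=C('c')+0=3+0=3
L[1]='$': occ=0, LF[1]=C('$')+0=0+0=0
L[2]='c': occ=1, LF[2]=C('c')+1=3+1=4
L[3]='b': occ=0, LF[3]=C('b')+0=2+0=2
L[4]='a': occ=0, LF[4]=C('a')+0=1+0=1

Answer: 3 0 4 2 1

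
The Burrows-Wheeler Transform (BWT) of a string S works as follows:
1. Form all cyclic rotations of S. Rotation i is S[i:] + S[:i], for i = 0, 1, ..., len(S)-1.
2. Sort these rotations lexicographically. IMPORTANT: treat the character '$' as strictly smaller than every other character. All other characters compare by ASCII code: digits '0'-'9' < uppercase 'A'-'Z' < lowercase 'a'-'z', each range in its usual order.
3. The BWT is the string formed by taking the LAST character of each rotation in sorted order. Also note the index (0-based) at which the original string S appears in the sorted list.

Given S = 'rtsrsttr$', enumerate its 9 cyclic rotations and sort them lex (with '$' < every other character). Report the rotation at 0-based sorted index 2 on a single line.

Answer: rsttr$rts

Derivation:
All 9 rotations (rotation i = S[i:]+S[:i]):
  rot[0] = rtsrsttr$
  rot[1] = tsrsttr$r
  rot[2] = srsttr$rt
  rot[3] = rsttr$rts
  rot[4] = sttr$rtsr
  rot[5] = ttr$rtsrs
  rot[6] = tr$rtsrst
  rot[7] = r$rtsrstt
  rot[8] = $rtsrsttr
Sorted (with $ < everything):
  sorted[0] = $rtsrsttr
  sorted[1] = r$rtsrstt
  sorted[2] = rsttr$rts
  sorted[3] = rtsrsttr$
  sorted[4] = srsttr$rt
  sorted[5] = sttr$rtsr
  sorted[6] = tr$rtsrst
  sorted[7] = tsrsttr$r
  sorted[8] = ttr$rtsrs
sorted[2] = rsttr$rts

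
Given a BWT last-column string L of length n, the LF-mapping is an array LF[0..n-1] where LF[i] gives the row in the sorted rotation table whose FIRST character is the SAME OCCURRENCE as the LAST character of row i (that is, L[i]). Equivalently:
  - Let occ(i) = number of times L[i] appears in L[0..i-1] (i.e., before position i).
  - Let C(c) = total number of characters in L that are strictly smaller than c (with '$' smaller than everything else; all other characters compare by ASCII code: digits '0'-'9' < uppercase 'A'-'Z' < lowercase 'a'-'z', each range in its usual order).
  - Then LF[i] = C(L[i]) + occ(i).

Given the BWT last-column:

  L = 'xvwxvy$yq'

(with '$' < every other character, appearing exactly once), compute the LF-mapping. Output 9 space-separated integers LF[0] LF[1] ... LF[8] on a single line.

Char counts: '$':1, 'q':1, 'v':2, 'w':1, 'x':2, 'y':2
C (first-col start): C('$')=0, C('q')=1, C('v')=2, C('w')=4, C('x')=5, C('y')=7
L[0]='x': occ=0, LF[0]=C('x')+0=5+0=5
L[1]='v': occ=0, LF[1]=C('v')+0=2+0=2
L[2]='w': occ=0, LF[2]=C('w')+0=4+0=4
L[3]='x': occ=1, LF[3]=C('x')+1=5+1=6
L[4]='v': occ=1, LF[4]=C('v')+1=2+1=3
L[5]='y': occ=0, LF[5]=C('y')+0=7+0=7
L[6]='$': occ=0, LF[6]=C('$')+0=0+0=0
L[7]='y': occ=1, LF[7]=C('y')+1=7+1=8
L[8]='q': occ=0, LF[8]=C('q')+0=1+0=1

Answer: 5 2 4 6 3 7 0 8 1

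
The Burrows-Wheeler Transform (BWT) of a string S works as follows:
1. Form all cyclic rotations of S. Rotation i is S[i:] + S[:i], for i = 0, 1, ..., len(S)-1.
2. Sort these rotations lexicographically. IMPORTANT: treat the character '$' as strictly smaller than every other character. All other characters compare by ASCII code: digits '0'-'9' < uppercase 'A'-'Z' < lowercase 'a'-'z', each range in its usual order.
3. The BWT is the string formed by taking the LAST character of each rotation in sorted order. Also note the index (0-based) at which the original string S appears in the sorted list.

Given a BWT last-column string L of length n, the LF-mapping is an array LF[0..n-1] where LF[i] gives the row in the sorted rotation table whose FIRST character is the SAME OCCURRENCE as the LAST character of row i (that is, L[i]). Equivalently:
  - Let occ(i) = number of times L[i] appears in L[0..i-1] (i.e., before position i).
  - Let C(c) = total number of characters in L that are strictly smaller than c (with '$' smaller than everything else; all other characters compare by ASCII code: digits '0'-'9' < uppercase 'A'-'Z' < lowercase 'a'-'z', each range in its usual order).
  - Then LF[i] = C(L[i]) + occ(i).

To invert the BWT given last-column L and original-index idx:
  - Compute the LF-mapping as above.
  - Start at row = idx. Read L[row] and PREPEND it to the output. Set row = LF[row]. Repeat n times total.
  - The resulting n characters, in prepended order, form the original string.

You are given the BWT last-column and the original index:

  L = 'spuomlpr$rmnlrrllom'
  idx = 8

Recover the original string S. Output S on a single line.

LF mapping: 17 11 18 9 5 1 12 13 0 14 6 8 2 15 16 3 4 10 7
Walk LF starting at row 8, prepending L[row]:
  step 1: row=8, L[8]='$', prepend. Next row=LF[8]=0
  step 2: row=0, L[0]='s', prepend. Next row=LF[0]=17
  step 3: row=17, L[17]='o', prepend. Next row=LF[17]=10
  step 4: row=10, L[10]='m', prepend. Next row=LF[10]=6
  step 5: row=6, L[6]='p', prepend. Next row=LF[6]=12
  step 6: row=12, L[12]='l', prepend. Next row=LF[12]=2
  step 7: row=2, L[2]='u', prepend. Next row=LF[2]=18
  step 8: row=18, L[18]='m', prepend. Next row=LF[18]=7
  step 9: row=7, L[7]='r', prepend. Next row=LF[7]=13
  step 10: row=13, L[13]='r', prepend. Next row=LF[13]=15
  step 11: row=15, L[15]='l', prepend. Next row=LF[15]=3
  step 12: row=3, L[3]='o', prepend. Next row=LF[3]=9
  step 13: row=9, L[9]='r', prepend. Next row=LF[9]=14
  step 14: row=14, L[14]='r', prepend. Next row=LF[14]=16
  step 15: row=16, L[16]='l', prepend. Next row=LF[16]=4
  step 16: row=4, L[4]='m', prepend. Next row=LF[4]=5
  step 17: row=5, L[5]='l', prepend. Next row=LF[5]=1
  step 18: row=1, L[1]='p', prepend. Next row=LF[1]=11
  step 19: row=11, L[11]='n', prepend. Next row=LF[11]=8
Reversed output: nplmlrrolrrmulpmos$

Answer: nplmlrrolrrmulpmos$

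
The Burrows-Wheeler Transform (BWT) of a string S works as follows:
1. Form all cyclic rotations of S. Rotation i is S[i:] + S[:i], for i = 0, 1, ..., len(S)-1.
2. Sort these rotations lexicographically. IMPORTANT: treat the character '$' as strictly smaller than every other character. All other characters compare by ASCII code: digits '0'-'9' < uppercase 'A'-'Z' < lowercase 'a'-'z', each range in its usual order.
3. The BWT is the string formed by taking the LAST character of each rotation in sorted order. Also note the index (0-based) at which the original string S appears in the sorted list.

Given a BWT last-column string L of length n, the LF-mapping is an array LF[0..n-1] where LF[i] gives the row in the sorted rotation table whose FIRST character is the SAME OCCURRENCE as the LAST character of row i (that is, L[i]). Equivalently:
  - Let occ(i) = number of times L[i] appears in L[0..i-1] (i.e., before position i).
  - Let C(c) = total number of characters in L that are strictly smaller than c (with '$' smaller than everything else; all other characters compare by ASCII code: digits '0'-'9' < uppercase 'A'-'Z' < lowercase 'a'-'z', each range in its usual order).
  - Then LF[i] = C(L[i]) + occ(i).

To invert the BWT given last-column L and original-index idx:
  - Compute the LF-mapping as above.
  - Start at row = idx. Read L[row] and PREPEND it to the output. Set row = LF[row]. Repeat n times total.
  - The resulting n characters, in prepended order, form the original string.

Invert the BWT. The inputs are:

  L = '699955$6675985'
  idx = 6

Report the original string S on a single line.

LF mapping: 5 10 11 12 1 2 0 6 7 8 3 13 9 4
Walk LF starting at row 6, prepending L[row]:
  step 1: row=6, L[6]='$', prepend. Next row=LF[6]=0
  step 2: row=0, L[0]='6', prepend. Next row=LF[0]=5
  step 3: row=5, L[5]='5', prepend. Next row=LF[5]=2
  step 4: row=2, L[2]='9', prepend. Next row=LF[2]=11
  step 5: row=11, L[11]='9', prepend. Next row=LF[11]=13
  step 6: row=13, L[13]='5', prepend. Next row=LF[13]=4
  step 7: row=4, L[4]='5', prepend. Next row=LF[4]=1
  step 8: row=1, L[1]='9', prepend. Next row=LF[1]=10
  step 9: row=10, L[10]='5', prepend. Next row=LF[10]=3
  step 10: row=3, L[3]='9', prepend. Next row=LF[3]=12
  step 11: row=12, L[12]='8', prepend. Next row=LF[12]=9
  step 12: row=9, L[9]='7', prepend. Next row=LF[9]=8
  step 13: row=8, L[8]='6', prepend. Next row=LF[8]=7
  step 14: row=7, L[7]='6', prepend. Next row=LF[7]=6
Reversed output: 6678959559956$

Answer: 6678959559956$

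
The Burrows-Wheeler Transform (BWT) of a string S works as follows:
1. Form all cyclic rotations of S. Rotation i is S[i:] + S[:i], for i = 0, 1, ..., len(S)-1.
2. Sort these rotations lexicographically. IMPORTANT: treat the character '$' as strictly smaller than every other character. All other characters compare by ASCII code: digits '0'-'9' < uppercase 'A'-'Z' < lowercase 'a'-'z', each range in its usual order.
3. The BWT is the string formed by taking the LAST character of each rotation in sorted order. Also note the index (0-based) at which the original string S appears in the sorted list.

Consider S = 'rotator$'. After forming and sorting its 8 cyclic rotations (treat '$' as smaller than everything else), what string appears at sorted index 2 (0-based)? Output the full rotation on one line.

Answer: or$rotat

Derivation:
All 8 rotations (rotation i = S[i:]+S[:i]):
  rot[0] = rotator$
  rot[1] = otator$r
  rot[2] = tator$ro
  rot[3] = ator$rot
  rot[4] = tor$rota
  rot[5] = or$rotat
  rot[6] = r$rotato
  rot[7] = $rotator
Sorted (with $ < everything):
  sorted[0] = $rotator
  sorted[1] = ator$rot
  sorted[2] = or$rotat
  sorted[3] = otator$r
  sorted[4] = r$rotato
  sorted[5] = rotator$
  sorted[6] = tator$ro
  sorted[7] = tor$rota
sorted[2] = or$rotat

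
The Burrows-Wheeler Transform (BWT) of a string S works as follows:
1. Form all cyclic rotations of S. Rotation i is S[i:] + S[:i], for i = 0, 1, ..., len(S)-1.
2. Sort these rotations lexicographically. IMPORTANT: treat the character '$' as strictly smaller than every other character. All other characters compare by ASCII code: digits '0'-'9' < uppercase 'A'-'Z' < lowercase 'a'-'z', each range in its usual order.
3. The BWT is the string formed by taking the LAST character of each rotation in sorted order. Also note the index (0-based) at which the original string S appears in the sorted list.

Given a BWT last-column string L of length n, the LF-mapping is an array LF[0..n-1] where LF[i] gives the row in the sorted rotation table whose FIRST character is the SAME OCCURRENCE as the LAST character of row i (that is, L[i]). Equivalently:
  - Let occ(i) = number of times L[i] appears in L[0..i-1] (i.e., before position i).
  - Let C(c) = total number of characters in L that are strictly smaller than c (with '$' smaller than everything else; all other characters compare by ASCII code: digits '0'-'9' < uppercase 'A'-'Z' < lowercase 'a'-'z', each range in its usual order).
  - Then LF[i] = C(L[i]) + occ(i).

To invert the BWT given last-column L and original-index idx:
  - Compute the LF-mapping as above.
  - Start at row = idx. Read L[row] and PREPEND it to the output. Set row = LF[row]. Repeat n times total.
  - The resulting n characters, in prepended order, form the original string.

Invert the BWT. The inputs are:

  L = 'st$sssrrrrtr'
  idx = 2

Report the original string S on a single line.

Answer: rsrsrsrttrs$

Derivation:
LF mapping: 6 10 0 7 8 9 1 2 3 4 11 5
Walk LF starting at row 2, prepending L[row]:
  step 1: row=2, L[2]='$', prepend. Next row=LF[2]=0
  step 2: row=0, L[0]='s', prepend. Next row=LF[0]=6
  step 3: row=6, L[6]='r', prepend. Next row=LF[6]=1
  step 4: row=1, L[1]='t', prepend. Next row=LF[1]=10
  step 5: row=10, L[10]='t', prepend. Next row=LF[10]=11
  step 6: row=11, L[11]='r', prepend. Next row=LF[11]=5
  step 7: row=5, L[5]='s', prepend. Next row=LF[5]=9
  step 8: row=9, L[9]='r', prepend. Next row=LF[9]=4
  step 9: row=4, L[4]='s', prepend. Next row=LF[4]=8
  step 10: row=8, L[8]='r', prepend. Next row=LF[8]=3
  step 11: row=3, L[3]='s', prepend. Next row=LF[3]=7
  step 12: row=7, L[7]='r', prepend. Next row=LF[7]=2
Reversed output: rsrsrsrttrs$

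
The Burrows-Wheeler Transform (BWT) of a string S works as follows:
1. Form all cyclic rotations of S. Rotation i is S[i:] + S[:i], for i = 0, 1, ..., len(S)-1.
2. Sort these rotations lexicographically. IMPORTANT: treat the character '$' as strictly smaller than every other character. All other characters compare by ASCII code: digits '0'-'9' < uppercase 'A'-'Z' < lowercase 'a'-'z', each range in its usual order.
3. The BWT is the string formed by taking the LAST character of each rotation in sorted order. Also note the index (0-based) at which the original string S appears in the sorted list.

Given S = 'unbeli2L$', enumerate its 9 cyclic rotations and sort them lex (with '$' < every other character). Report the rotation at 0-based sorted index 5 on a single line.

Answer: i2L$unbel

Derivation:
All 9 rotations (rotation i = S[i:]+S[:i]):
  rot[0] = unbeli2L$
  rot[1] = nbeli2L$u
  rot[2] = beli2L$un
  rot[3] = eli2L$unb
  rot[4] = li2L$unbe
  rot[5] = i2L$unbel
  rot[6] = 2L$unbeli
  rot[7] = L$unbeli2
  rot[8] = $unbeli2L
Sorted (with $ < everything):
  sorted[0] = $unbeli2L
  sorted[1] = 2L$unbeli
  sorted[2] = L$unbeli2
  sorted[3] = beli2L$un
  sorted[4] = eli2L$unb
  sorted[5] = i2L$unbel
  sorted[6] = li2L$unbe
  sorted[7] = nbeli2L$u
  sorted[8] = unbeli2L$
sorted[5] = i2L$unbel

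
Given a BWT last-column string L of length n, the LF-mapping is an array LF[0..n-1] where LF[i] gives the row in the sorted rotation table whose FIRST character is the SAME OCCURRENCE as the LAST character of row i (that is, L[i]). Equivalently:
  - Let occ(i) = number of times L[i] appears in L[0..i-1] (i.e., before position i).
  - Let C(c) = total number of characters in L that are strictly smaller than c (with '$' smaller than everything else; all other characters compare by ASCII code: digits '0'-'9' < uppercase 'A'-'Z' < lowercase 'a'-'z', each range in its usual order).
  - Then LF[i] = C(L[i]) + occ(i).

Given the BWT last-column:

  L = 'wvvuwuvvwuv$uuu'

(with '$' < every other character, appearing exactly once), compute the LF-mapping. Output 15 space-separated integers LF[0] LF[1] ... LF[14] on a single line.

Answer: 12 7 8 1 13 2 9 10 14 3 11 0 4 5 6

Derivation:
Char counts: '$':1, 'u':6, 'v':5, 'w':3
C (first-col start): C('$')=0, C('u')=1, C('v')=7, C('w')=12
L[0]='w': occ=0, LF[0]=C('w')+0=12+0=12
L[1]='v': occ=0, LF[1]=C('v')+0=7+0=7
L[2]='v': occ=1, LF[2]=C('v')+1=7+1=8
L[3]='u': occ=0, LF[3]=C('u')+0=1+0=1
L[4]='w': occ=1, LF[4]=C('w')+1=12+1=13
L[5]='u': occ=1, LF[5]=C('u')+1=1+1=2
L[6]='v': occ=2, LF[6]=C('v')+2=7+2=9
L[7]='v': occ=3, LF[7]=C('v')+3=7+3=10
L[8]='w': occ=2, LF[8]=C('w')+2=12+2=14
L[9]='u': occ=2, LF[9]=C('u')+2=1+2=3
L[10]='v': occ=4, LF[10]=C('v')+4=7+4=11
L[11]='$': occ=0, LF[11]=C('$')+0=0+0=0
L[12]='u': occ=3, LF[12]=C('u')+3=1+3=4
L[13]='u': occ=4, LF[13]=C('u')+4=1+4=5
L[14]='u': occ=5, LF[14]=C('u')+5=1+5=6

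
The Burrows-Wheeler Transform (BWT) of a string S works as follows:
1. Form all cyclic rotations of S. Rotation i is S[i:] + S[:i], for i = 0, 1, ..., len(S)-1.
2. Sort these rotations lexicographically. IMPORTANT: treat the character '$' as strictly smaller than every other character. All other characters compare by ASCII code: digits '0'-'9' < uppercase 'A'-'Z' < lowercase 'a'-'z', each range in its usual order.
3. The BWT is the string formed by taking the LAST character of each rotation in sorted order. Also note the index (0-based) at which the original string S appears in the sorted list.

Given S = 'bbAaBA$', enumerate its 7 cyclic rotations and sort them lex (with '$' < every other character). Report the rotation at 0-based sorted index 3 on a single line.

All 7 rotations (rotation i = S[i:]+S[:i]):
  rot[0] = bbAaBA$
  rot[1] = bAaBA$b
  rot[2] = AaBA$bb
  rot[3] = aBA$bbA
  rot[4] = BA$bbAa
  rot[5] = A$bbAaB
  rot[6] = $bbAaBA
Sorted (with $ < everything):
  sorted[0] = $bbAaBA
  sorted[1] = A$bbAaB
  sorted[2] = AaBA$bb
  sorted[3] = BA$bbAa
  sorted[4] = aBA$bbA
  sorted[5] = bAaBA$b
  sorted[6] = bbAaBA$
sorted[3] = BA$bbAa

Answer: BA$bbAa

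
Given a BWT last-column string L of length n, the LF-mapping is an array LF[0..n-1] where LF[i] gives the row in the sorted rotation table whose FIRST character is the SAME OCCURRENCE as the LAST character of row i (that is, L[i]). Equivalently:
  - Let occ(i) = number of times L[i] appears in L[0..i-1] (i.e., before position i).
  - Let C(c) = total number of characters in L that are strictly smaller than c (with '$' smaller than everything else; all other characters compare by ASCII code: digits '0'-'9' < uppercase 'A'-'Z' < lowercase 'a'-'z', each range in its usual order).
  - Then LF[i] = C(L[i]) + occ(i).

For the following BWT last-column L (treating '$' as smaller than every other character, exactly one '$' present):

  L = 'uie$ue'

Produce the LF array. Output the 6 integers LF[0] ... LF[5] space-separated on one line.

Char counts: '$':1, 'e':2, 'i':1, 'u':2
C (first-col start): C('$')=0, C('e')=1, C('i')=3, C('u')=4
L[0]='u': occ=0, LF[0]=C('u')+0=4+0=4
L[1]='i': occ=0, LF[1]=C('i')+0=3+0=3
L[2]='e': occ=0, LF[2]=C('e')+0=1+0=1
L[3]='$': occ=0, LF[3]=C('$')+0=0+0=0
L[4]='u': occ=1, LF[4]=C('u')+1=4+1=5
L[5]='e': occ=1, LF[5]=C('e')+1=1+1=2

Answer: 4 3 1 0 5 2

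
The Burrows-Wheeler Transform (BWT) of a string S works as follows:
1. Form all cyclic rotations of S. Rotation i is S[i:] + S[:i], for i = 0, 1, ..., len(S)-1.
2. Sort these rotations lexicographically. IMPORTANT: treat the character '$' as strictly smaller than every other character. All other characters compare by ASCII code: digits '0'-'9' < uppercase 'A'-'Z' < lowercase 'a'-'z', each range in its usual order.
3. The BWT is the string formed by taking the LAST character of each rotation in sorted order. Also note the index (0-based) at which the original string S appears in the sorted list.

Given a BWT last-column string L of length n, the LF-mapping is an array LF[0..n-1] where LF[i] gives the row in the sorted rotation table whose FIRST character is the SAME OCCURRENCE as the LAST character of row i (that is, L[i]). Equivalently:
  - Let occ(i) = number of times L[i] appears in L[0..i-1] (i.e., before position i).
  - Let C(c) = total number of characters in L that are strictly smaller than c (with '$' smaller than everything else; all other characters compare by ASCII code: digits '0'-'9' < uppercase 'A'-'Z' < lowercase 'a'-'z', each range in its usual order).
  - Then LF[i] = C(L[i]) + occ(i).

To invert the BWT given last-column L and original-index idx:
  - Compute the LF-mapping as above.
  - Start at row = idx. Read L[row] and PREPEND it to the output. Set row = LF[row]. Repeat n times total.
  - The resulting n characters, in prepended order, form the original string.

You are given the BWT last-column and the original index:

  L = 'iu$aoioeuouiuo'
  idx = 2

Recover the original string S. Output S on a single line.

Answer: eooiiuoouuuai$

Derivation:
LF mapping: 3 10 0 1 6 4 7 2 11 8 12 5 13 9
Walk LF starting at row 2, prepending L[row]:
  step 1: row=2, L[2]='$', prepend. Next row=LF[2]=0
  step 2: row=0, L[0]='i', prepend. Next row=LF[0]=3
  step 3: row=3, L[3]='a', prepend. Next row=LF[3]=1
  step 4: row=1, L[1]='u', prepend. Next row=LF[1]=10
  step 5: row=10, L[10]='u', prepend. Next row=LF[10]=12
  step 6: row=12, L[12]='u', prepend. Next row=LF[12]=13
  step 7: row=13, L[13]='o', prepend. Next row=LF[13]=9
  step 8: row=9, L[9]='o', prepend. Next row=LF[9]=8
  step 9: row=8, L[8]='u', prepend. Next row=LF[8]=11
  step 10: row=11, L[11]='i', prepend. Next row=LF[11]=5
  step 11: row=5, L[5]='i', prepend. Next row=LF[5]=4
  step 12: row=4, L[4]='o', prepend. Next row=LF[4]=6
  step 13: row=6, L[6]='o', prepend. Next row=LF[6]=7
  step 14: row=7, L[7]='e', prepend. Next row=LF[7]=2
Reversed output: eooiiuoouuuai$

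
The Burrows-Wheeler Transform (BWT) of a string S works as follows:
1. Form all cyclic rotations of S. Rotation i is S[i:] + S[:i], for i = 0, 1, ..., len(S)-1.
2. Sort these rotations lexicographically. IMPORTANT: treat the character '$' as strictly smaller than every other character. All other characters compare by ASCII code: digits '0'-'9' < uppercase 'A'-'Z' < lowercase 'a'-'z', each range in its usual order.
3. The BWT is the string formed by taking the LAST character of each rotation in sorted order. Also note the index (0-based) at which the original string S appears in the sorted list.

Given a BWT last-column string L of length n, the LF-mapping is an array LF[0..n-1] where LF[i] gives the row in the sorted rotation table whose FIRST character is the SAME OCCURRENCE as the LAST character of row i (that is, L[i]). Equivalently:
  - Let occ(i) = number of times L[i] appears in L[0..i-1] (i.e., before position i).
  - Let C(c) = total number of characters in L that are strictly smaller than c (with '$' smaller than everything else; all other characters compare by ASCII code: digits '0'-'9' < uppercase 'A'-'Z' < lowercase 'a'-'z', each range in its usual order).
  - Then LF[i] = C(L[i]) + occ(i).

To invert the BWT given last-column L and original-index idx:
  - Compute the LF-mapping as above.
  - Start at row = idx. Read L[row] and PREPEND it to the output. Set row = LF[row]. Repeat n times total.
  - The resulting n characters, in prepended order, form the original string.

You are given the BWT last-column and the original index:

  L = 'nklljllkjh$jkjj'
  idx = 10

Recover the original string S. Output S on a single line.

Answer: ljjljkkhkljljn$

Derivation:
LF mapping: 14 7 10 11 2 12 13 8 3 1 0 4 9 5 6
Walk LF starting at row 10, prepending L[row]:
  step 1: row=10, L[10]='$', prepend. Next row=LF[10]=0
  step 2: row=0, L[0]='n', prepend. Next row=LF[0]=14
  step 3: row=14, L[14]='j', prepend. Next row=LF[14]=6
  step 4: row=6, L[6]='l', prepend. Next row=LF[6]=13
  step 5: row=13, L[13]='j', prepend. Next row=LF[13]=5
  step 6: row=5, L[5]='l', prepend. Next row=LF[5]=12
  step 7: row=12, L[12]='k', prepend. Next row=LF[12]=9
  step 8: row=9, L[9]='h', prepend. Next row=LF[9]=1
  step 9: row=1, L[1]='k', prepend. Next row=LF[1]=7
  step 10: row=7, L[7]='k', prepend. Next row=LF[7]=8
  step 11: row=8, L[8]='j', prepend. Next row=LF[8]=3
  step 12: row=3, L[3]='l', prepend. Next row=LF[3]=11
  step 13: row=11, L[11]='j', prepend. Next row=LF[11]=4
  step 14: row=4, L[4]='j', prepend. Next row=LF[4]=2
  step 15: row=2, L[2]='l', prepend. Next row=LF[2]=10
Reversed output: ljjljkkhkljljn$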